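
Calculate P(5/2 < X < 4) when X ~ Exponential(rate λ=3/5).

P(5/2 < X < 4) = ∫_{5/2}^{4} f(x) dx
where f(x) = \frac{3 e^{- \frac{3 x}{5}}}{5}
= - \frac{1}{e^{\frac{12}{5}}} + e^{- \frac{3}{2}}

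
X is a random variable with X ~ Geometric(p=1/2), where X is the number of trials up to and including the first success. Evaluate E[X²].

Using the identity E[X²] = Var(X) + (E[X])²:
E[X] = 2
Var(X) = 2
E[X²] = 2 + (2)²
= 6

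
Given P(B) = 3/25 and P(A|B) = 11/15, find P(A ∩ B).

By definition, P(A|B) = P(A ∩ B) / P(B)
So P(A ∩ B) = P(A|B) × P(B)
= 11/15 × 3/25
= 11/125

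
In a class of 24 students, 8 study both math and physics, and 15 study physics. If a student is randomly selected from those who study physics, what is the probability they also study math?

P(A ∩ B) = 8/24 = 1/3
P(B) = 15/24 = 5/8
P(A|B) = P(A ∩ B) / P(B) = (1/3) / (5/8) = 8/15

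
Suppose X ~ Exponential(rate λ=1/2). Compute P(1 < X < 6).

P(1 < X < 6) = ∫_{1}^{6} f(x) dx
where f(x) = \frac{e^{- \frac{x}{2}}}{2}
= - \frac{1}{e^{3}} + e^{- \frac{1}{2}}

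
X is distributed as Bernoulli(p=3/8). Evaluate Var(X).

For X ~ Bernoulli(p=3/8):
Var(X) = \frac{15}{64}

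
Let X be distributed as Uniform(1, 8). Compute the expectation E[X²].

Using the identity E[X²] = Var(X) + (E[X])²:
E[X] = \frac{9}{2}
Var(X) = \frac{49}{12}
E[X²] = \frac{49}{12} + (\frac{9}{2})²
= \frac{73}{3}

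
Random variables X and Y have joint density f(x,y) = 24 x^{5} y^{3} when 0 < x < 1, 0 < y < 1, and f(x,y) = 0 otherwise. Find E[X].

E[X] = ∫_0^1 ∫_0^1 x × f(x,y) dy dx
= ∫_0^1 ∫_0^1 x × (24 x^{5} y^{3}) dy dx
= \frac{6}{7}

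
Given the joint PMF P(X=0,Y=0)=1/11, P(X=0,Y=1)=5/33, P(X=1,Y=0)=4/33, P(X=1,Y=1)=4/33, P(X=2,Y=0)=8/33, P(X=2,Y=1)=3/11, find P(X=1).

P(X=1) = P(X=1,Y=0) + P(X=1,Y=1)
= 4/33 + 4/33
= 8/33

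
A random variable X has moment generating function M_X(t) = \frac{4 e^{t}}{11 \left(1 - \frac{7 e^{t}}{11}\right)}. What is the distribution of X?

The MGF M(t) = \frac{4 e^{t}}{11 \left(1 - \frac{7 e^{t}}{11}\right)} is the standard form for the Geometric distribution.
Comparing with the known MGF formula identifies: Geometric(p=4/11), X = trial number of first success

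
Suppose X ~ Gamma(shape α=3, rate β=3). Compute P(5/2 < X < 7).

P(5/2 < X < 7) = ∫_{5/2}^{7} f(x) dx
where f(x) = \frac{27 x^{2} e^{- 3 x}}{2}
= - \frac{485}{2 e^{21}} + \frac{293}{8 e^{\frac{15}{2}}}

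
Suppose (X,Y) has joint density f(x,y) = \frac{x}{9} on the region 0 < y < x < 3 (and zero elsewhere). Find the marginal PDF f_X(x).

f_X(x) = ∫_0^x \frac{x}{9} dy = \frac{x^{2}}{9}
for 0 < x < 3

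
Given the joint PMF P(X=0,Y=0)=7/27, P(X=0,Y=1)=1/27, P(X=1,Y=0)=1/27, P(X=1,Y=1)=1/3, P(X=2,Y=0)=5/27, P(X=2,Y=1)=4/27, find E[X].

First find marginal of X:
P(X=0) = 8/27
P(X=1) = 10/27
P(X=2) = 1/3
E[X] = 0 × 8/27 + 1 × 10/27 + 2 × 1/3 = 28/27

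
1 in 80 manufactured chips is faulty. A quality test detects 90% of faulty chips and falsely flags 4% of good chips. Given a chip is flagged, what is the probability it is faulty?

Let D = the rare event, + = positive/flagged.
P(D) = 1/80
P(+|D) = 90/100 = 9/10
P(+|D') = 4/100 = 1/25
P(+) = P(+|D)P(D) + P(+|D')P(D')
     = \frac{9}{10} × \frac{1}{80} + \frac{1}{25} × \frac{79}{80}
     = \frac{203}{4000}
P(D|+) = P(+|D)P(D)/P(+) = \frac{45}{203}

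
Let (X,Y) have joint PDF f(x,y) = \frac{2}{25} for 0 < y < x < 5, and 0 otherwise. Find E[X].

f_X(x) = ∫_0^x \frac{2}{25} dy = \frac{2 x}{25}
E[X] = ∫_0^5 x × (\frac{2 x}{25}) dx = \frac{10}{3}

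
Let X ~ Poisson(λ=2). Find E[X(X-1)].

E[X(X-1)] = E[X² - X] = E[X²] - E[X]
E[X] = 2
E[X²] = Var(X) + (E[X])² = 2 + (2)² = 6
E[X(X-1)] = 6 - 2 = 4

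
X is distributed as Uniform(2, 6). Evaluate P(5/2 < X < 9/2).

P(5/2 < X < 9/2) = ∫_{5/2}^{9/2} f(x) dx
where f(x) = \frac{1}{4}
= \frac{1}{2}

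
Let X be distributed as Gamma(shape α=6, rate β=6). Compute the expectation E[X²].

Using the identity E[X²] = Var(X) + (E[X])²:
E[X] = 1
Var(X) = \frac{1}{6}
E[X²] = \frac{1}{6} + (1)²
= \frac{7}{6}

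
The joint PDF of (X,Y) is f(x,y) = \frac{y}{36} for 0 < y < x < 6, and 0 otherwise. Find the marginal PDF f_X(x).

f_X(x) = ∫_0^x \frac{y}{36} dy = \frac{x^{2}}{72}
for 0 < x < 6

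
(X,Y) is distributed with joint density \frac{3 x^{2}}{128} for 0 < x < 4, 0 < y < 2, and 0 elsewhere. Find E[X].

f_X(x) = ∫_0^2 \frac{3 x^{2}}{128} dy = \frac{3 x^{2}}{64}
E[X] = ∫_0^4 x × (\frac{3 x^{2}}{64}) dx = 3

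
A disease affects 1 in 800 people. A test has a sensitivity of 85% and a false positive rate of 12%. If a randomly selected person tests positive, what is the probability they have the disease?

Let D = the rare event, + = positive/flagged.
P(D) = 1/800
P(+|D) = 85/100 = 17/20
P(+|D') = 12/100 = 3/25
P(+) = P(+|D)P(D) + P(+|D')P(D')
     = \frac{17}{20} × \frac{1}{800} + \frac{3}{25} × \frac{799}{800}
     = \frac{9673}{80000}
P(D|+) = P(+|D)P(D)/P(+) = \frac{5}{569}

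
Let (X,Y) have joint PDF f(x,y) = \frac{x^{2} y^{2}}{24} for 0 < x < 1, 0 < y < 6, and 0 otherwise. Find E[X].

f_X(x) = ∫_0^6 \frac{x^{2} y^{2}}{24} dy = 3 x^{2}
E[X] = ∫_0^1 x × (3 x^{2}) dx = \frac{3}{4}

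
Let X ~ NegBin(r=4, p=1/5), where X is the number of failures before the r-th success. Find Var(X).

For X ~ NegBin(r=4, p=1/5), where X is the number of failures before the r-th success:
Var(X) = 80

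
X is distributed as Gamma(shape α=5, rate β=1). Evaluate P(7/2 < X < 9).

P(7/2 < X < 9) = ∫_{7/2}^{9} f(x) dx
where f(x) = \frac{x^{4} e^{- x}}{24}
= - \frac{3563}{8 e^{9}} + \frac{3075}{128 e^{\frac{7}{2}}}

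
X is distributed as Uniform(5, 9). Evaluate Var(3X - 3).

For X ~ Uniform(5, 9):
Var(X) = \frac{4}{3}
Var(3X - 3) = (3)² × Var(X) = 9 × \frac{4}{3} = 12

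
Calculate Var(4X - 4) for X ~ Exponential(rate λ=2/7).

For X ~ Exponential(rate λ=2/7):
Var(X) = \frac{49}{4}
Var(4X - 4) = (4)² × Var(X) = 16 × \frac{49}{4} = 196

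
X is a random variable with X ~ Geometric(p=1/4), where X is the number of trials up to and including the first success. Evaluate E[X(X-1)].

E[X(X-1)] = E[X² - X] = E[X²] - E[X]
E[X] = 4
E[X²] = Var(X) + (E[X])² = 12 + (4)² = 28
E[X(X-1)] = 28 - 4 = 24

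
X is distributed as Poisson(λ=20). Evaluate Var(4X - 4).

For X ~ Poisson(λ=20):
Var(X) = 20
Var(4X - 4) = (4)² × Var(X) = 16 × 20 = 320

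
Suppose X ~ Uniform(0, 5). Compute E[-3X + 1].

For X ~ Uniform(0, 5):
E[X] = \frac{5}{2}
E[-3X + 1] = -3 × E[X] + 1 = - \frac{13}{2}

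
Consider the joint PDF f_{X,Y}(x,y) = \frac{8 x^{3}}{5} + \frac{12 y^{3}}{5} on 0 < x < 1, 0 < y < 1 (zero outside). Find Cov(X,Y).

E[XY] = ∫∫ xy × f(x,y) dx dy = \frac{2}{5}
E[X] = \frac{31}{50}
E[Y] = \frac{17}{25}
Cov(X,Y) = E[XY] - E[X]E[Y] = - \frac{27}{1250}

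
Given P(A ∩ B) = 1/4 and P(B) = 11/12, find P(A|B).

P(A|B) = P(A ∩ B) / P(B)
= (1/4) / (11/12)
= 3/11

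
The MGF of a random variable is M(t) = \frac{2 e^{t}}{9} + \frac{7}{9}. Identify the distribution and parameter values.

The MGF M(t) = \frac{2 e^{t}}{9} + \frac{7}{9} is the standard form for the Bernoulli distribution.
Comparing with the known MGF formula identifies: Bernoulli(p=2/9)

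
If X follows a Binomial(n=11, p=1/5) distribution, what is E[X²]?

Using the identity E[X²] = Var(X) + (E[X])²:
E[X] = \frac{11}{5}
Var(X) = \frac{44}{25}
E[X²] = \frac{44}{25} + (\frac{11}{5})²
= \frac{33}{5}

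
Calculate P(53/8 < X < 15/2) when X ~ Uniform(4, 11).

P(53/8 < X < 15/2) = ∫_{53/8}^{15/2} f(x) dx
where f(x) = \frac{1}{7}
= \frac{1}{8}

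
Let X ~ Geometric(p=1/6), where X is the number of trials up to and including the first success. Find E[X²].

Using the identity E[X²] = Var(X) + (E[X])²:
E[X] = 6
Var(X) = 30
E[X²] = 30 + (6)²
= 66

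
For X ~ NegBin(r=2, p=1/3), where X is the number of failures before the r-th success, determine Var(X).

For X ~ NegBin(r=2, p=1/3), where X is the number of failures before the r-th success:
Var(X) = 12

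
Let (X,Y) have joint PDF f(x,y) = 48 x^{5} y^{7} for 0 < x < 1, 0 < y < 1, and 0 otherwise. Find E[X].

E[X] = ∫_0^1 ∫_0^1 x × f(x,y) dy dx
= ∫_0^1 ∫_0^1 x × (48 x^{5} y^{7}) dy dx
= \frac{6}{7}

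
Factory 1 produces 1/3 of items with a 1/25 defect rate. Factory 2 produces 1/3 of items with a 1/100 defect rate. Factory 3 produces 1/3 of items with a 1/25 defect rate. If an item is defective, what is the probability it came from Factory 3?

Using Bayes' theorem:
P(F1) = 1/3, P(D|F1) = 1/25
P(F2) = 1/3, P(D|F2) = 1/100
P(F3) = 1/3, P(D|F3) = 1/25
P(D) = P(D|F1)P(F1) + P(D|F2)P(F2) + P(D|F3)P(F3)
     = \frac{3}{100}
P(F3|D) = P(D|F3)P(F3) / P(D)
= \frac{4}{9}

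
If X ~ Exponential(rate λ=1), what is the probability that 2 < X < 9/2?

P(2 < X < 9/2) = ∫_{2}^{9/2} f(x) dx
where f(x) = e^{- x}
= - \frac{1}{e^{\frac{9}{2}}} + e^{-2}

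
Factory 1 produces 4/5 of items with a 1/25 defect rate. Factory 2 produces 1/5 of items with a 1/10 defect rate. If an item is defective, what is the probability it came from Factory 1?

Using Bayes' theorem:
P(F1) = 4/5, P(D|F1) = 1/25
P(F2) = 1/5, P(D|F2) = 1/10
P(D) = P(D|F1)P(F1) + P(D|F2)P(F2)
     = \frac{13}{250}
P(F1|D) = P(D|F1)P(F1) / P(D)
= \frac{8}{13}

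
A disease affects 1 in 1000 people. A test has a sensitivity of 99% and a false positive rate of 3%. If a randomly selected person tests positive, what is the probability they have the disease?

Let D = the rare event, + = positive/flagged.
P(D) = 1/1000
P(+|D) = 99/100
P(+|D') = 3/100
P(+) = P(+|D)P(D) + P(+|D')P(D')
     = \frac{99}{100} × \frac{1}{1000} + \frac{3}{100} × \frac{999}{1000}
     = \frac{387}{12500}
P(D|+) = P(+|D)P(D)/P(+) = \frac{11}{344}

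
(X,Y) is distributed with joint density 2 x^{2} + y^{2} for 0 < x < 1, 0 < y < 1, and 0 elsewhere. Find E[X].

E[X] = ∫_0^1 ∫_0^1 x × f(x,y) dy dx
= ∫_0^1 ∫_0^1 x × (2 x^{2} + y^{2}) dy dx
= \frac{2}{3}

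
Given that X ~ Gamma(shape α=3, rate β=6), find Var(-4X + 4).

For X ~ Gamma(shape α=3, rate β=6):
Var(X) = \frac{1}{12}
Var(-4X + 4) = (-4)² × Var(X) = 16 × \frac{1}{12} = \frac{4}{3}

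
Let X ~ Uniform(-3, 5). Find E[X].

For X ~ Uniform(-3, 5), the expected value is:
E[X] = 1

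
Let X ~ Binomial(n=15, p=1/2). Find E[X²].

Using the identity E[X²] = Var(X) + (E[X])²:
E[X] = \frac{15}{2}
Var(X) = \frac{15}{4}
E[X²] = \frac{15}{4} + (\frac{15}{2})²
= 60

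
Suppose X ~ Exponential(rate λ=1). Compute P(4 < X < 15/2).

P(4 < X < 15/2) = ∫_{4}^{15/2} f(x) dx
where f(x) = e^{- x}
= - \frac{1}{e^{\frac{15}{2}}} + e^{-4}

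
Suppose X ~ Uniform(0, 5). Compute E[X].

For X ~ Uniform(0, 5), the expected value is:
E[X] = \frac{5}{2}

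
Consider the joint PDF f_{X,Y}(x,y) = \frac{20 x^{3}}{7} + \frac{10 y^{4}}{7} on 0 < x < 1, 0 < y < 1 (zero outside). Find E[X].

E[X] = ∫_0^1 ∫_0^1 x × f(x,y) dy dx
= ∫_0^1 ∫_0^1 x × (\frac{20 x^{3}}{7} + \frac{10 y^{4}}{7}) dy dx
= \frac{5}{7}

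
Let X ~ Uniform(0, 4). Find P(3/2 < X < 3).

P(3/2 < X < 3) = ∫_{3/2}^{3} f(x) dx
where f(x) = \frac{1}{4}
= \frac{3}{8}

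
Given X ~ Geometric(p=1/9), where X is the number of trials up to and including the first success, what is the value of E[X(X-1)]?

E[X(X-1)] = E[X² - X] = E[X²] - E[X]
E[X] = 9
E[X²] = Var(X) + (E[X])² = 72 + (9)² = 153
E[X(X-1)] = 153 - 9 = 144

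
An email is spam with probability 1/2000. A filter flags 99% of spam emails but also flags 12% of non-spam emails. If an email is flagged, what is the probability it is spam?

Let D = the rare event, + = positive/flagged.
P(D) = 1/2000
P(+|D) = 99/100
P(+|D') = 12/100 = 3/25
P(+) = P(+|D)P(D) + P(+|D')P(D')
     = \frac{99}{100} × \frac{1}{2000} + \frac{3}{25} × \frac{1999}{2000}
     = \frac{24087}{200000}
P(D|+) = P(+|D)P(D)/P(+) = \frac{33}{8029}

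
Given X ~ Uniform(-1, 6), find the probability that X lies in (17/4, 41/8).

P(17/4 < X < 41/8) = ∫_{17/4}^{41/8} f(x) dx
where f(x) = \frac{1}{7}
= \frac{1}{8}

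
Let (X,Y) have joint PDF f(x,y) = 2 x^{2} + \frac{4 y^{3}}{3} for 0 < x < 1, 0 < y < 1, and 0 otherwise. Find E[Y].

E[Y] = ∫_0^1 ∫_0^1 y × f(x,y) dx dy
= \frac{3}{5}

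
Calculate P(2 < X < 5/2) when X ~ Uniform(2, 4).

P(2 < X < 5/2) = ∫_{2}^{5/2} f(x) dx
where f(x) = \frac{1}{2}
= \frac{1}{4}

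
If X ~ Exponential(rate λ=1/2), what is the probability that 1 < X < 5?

P(1 < X < 5) = ∫_{1}^{5} f(x) dx
where f(x) = \frac{e^{- \frac{x}{2}}}{2}
= - \frac{1 - e^{2}}{e^{\frac{5}{2}}}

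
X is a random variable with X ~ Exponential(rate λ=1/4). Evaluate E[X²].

Using the identity E[X²] = Var(X) + (E[X])²:
E[X] = 4
Var(X) = 16
E[X²] = 16 + (4)²
= 32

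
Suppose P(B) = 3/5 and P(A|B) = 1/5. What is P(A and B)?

By definition, P(A|B) = P(A ∩ B) / P(B)
So P(A ∩ B) = P(A|B) × P(B)
= 1/5 × 3/5
= 3/25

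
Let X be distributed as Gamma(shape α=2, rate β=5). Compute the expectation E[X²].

Using the identity E[X²] = Var(X) + (E[X])²:
E[X] = \frac{2}{5}
Var(X) = \frac{2}{25}
E[X²] = \frac{2}{25} + (\frac{2}{5})²
= \frac{6}{25}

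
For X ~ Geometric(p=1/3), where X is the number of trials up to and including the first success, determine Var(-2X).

For X ~ Geometric(p=1/3), where X is the number of trials up to and including the first success:
Var(X) = 6
Var(-2X) = (-2)² × Var(X) = 4 × 6 = 24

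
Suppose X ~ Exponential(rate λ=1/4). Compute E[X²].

Using the identity E[X²] = Var(X) + (E[X])²:
E[X] = 4
Var(X) = 16
E[X²] = 16 + (4)²
= 32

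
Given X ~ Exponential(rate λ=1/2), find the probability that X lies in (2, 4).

P(2 < X < 4) = ∫_{2}^{4} f(x) dx
where f(x) = \frac{e^{- \frac{x}{2}}}{2}
= - \frac{1 - e}{e^{2}}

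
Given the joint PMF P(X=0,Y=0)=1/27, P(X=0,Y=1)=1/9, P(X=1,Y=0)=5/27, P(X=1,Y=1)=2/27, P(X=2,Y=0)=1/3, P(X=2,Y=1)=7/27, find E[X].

First find marginal of X:
P(X=0) = 4/27
P(X=1) = 7/27
P(X=2) = 16/27
E[X] = 0 × 4/27 + 1 × 7/27 + 2 × 16/27 = 13/9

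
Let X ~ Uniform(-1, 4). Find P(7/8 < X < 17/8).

P(7/8 < X < 17/8) = ∫_{7/8}^{17/8} f(x) dx
where f(x) = \frac{1}{5}
= \frac{1}{4}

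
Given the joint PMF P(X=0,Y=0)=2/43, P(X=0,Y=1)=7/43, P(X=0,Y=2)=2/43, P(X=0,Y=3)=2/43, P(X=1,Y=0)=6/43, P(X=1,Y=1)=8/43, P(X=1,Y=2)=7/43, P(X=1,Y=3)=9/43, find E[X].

First find marginal of X:
P(X=0) = 13/43
P(X=1) = 30/43
E[X] = 0 × 13/43 + 1 × 30/43 = 30/43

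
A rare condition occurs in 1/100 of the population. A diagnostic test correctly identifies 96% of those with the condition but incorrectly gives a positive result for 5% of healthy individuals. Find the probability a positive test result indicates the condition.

Let D = the rare event, + = positive/flagged.
P(D) = 1/100
P(+|D) = 96/100 = 24/25
P(+|D') = 5/100 = 1/20
P(+) = P(+|D)P(D) + P(+|D')P(D')
     = \frac{24}{25} × \frac{1}{100} + \frac{1}{20} × \frac{99}{100}
     = \frac{591}{10000}
P(D|+) = P(+|D)P(D)/P(+) = \frac{32}{197}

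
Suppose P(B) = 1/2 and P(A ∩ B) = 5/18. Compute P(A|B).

P(A|B) = P(A ∩ B) / P(B)
= (5/18) / (1/2)
= 5/9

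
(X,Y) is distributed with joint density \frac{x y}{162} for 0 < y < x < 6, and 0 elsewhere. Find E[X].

f_X(x) = ∫_0^x \frac{x y}{162} dy = \frac{x^{3}}{324}
E[X] = ∫_0^6 x × (\frac{x^{3}}{324}) dx = \frac{24}{5}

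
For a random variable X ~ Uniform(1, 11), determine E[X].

For X ~ Uniform(1, 11), the expected value is:
E[X] = 6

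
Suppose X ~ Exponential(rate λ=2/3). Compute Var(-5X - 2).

For X ~ Exponential(rate λ=2/3):
Var(X) = \frac{9}{4}
Var(-5X - 2) = (-5)² × Var(X) = 25 × \frac{9}{4} = \frac{225}{4}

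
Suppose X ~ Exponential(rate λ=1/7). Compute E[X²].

Using the identity E[X²] = Var(X) + (E[X])²:
E[X] = 7
Var(X) = 49
E[X²] = 49 + (7)²
= 98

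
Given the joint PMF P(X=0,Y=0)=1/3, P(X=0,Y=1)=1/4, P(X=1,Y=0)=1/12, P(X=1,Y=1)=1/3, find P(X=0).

P(X=0) = P(X=0,Y=0) + P(X=0,Y=1)
= 1/3 + 1/4
= 7/12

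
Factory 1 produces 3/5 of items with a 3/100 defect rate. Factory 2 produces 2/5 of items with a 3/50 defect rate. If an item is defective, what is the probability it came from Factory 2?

Using Bayes' theorem:
P(F1) = 3/5, P(D|F1) = 3/100
P(F2) = 2/5, P(D|F2) = 3/50
P(D) = P(D|F1)P(F1) + P(D|F2)P(F2)
     = \frac{21}{500}
P(F2|D) = P(D|F2)P(F2) / P(D)
= \frac{4}{7}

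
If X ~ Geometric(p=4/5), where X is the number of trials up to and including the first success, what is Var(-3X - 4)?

For X ~ Geometric(p=4/5), where X is the number of trials up to and including the first success:
Var(X) = \frac{5}{16}
Var(-3X - 4) = (-3)² × Var(X) = 9 × \frac{5}{16} = \frac{45}{16}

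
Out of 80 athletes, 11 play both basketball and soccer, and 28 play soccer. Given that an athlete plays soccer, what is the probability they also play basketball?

P(A ∩ B) = 11/80
P(B) = 28/80 = 7/20
P(A|B) = P(A ∩ B) / P(B) = (11/80) / (7/20) = 11/28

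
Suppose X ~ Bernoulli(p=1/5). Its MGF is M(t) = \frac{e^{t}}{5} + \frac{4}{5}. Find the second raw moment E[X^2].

To find E[X^2], compute M^(2)(0):
M^(1)(t) = \frac{e^{t}}{5}
M^(2)(t) = \frac{e^{t}}{5}
M^(2)(0) = \frac{1}{5}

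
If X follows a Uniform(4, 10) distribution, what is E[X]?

For X ~ Uniform(4, 10), the expected value is:
E[X] = 7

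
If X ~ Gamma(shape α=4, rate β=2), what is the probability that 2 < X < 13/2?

P(2 < X < 13/2) = ∫_{2}^{13/2} f(x) dx
where f(x) = \frac{8 x^{3} e^{- 2 x}}{3}
= \frac{-1394 + 71 e^{9}}{3 e^{13}}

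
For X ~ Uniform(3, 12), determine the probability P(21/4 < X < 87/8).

P(21/4 < X < 87/8) = ∫_{21/4}^{87/8} f(x) dx
where f(x) = \frac{1}{9}
= \frac{5}{8}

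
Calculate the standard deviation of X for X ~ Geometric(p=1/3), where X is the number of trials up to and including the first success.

For X ~ Geometric(p=1/3), where X is the number of trials up to and including the first success:
Var(X) = 6
SD(X) = √(Var(X)) = √(6) = \sqrt{6}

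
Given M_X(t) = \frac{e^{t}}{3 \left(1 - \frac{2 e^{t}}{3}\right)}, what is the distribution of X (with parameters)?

The MGF M(t) = \frac{e^{t}}{3 \left(1 - \frac{2 e^{t}}{3}\right)} is the standard form for the Geometric distribution.
Comparing with the known MGF formula identifies: Geometric(p=1/3), X = trial number of first success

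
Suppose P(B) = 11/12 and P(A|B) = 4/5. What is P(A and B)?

By definition, P(A|B) = P(A ∩ B) / P(B)
So P(A ∩ B) = P(A|B) × P(B)
= 4/5 × 11/12
= 11/15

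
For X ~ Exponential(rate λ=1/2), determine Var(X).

For X ~ Exponential(rate λ=1/2):
Var(X) = 4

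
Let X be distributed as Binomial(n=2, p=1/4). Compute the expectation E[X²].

Using the identity E[X²] = Var(X) + (E[X])²:
E[X] = \frac{1}{2}
Var(X) = \frac{3}{8}
E[X²] = \frac{3}{8} + (\frac{1}{2})²
= \frac{5}{8}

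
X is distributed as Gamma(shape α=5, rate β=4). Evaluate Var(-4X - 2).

For X ~ Gamma(shape α=5, rate β=4):
Var(X) = \frac{5}{16}
Var(-4X - 2) = (-4)² × Var(X) = 16 × \frac{5}{16} = 5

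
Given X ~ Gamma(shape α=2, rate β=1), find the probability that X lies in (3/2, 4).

P(3/2 < X < 4) = ∫_{3/2}^{4} f(x) dx
where f(x) = x e^{- x}
= - \frac{5}{e^{4}} + \frac{5}{2 e^{\frac{3}{2}}}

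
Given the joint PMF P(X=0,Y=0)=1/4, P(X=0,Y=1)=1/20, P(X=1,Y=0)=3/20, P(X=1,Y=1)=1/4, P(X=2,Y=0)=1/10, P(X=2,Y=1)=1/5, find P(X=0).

P(X=0) = P(X=0,Y=0) + P(X=0,Y=1)
= 1/4 + 1/20
= 3/10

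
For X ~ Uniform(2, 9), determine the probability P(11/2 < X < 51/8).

P(11/2 < X < 51/8) = ∫_{11/2}^{51/8} f(x) dx
where f(x) = \frac{1}{7}
= \frac{1}{8}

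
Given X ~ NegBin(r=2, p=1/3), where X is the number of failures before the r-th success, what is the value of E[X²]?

Using the identity E[X²] = Var(X) + (E[X])²:
E[X] = 4
Var(X) = 12
E[X²] = 12 + (4)²
= 28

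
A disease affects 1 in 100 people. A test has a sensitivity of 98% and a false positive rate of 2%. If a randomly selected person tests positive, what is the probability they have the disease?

Let D = the rare event, + = positive/flagged.
P(D) = 1/100
P(+|D) = 98/100 = 49/50
P(+|D') = 2/100 = 1/50
P(+) = P(+|D)P(D) + P(+|D')P(D')
     = \frac{49}{50} × \frac{1}{100} + \frac{1}{50} × \frac{99}{100}
     = \frac{37}{1250}
P(D|+) = P(+|D)P(D)/P(+) = \frac{49}{148}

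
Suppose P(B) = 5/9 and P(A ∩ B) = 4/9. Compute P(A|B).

P(A|B) = P(A ∩ B) / P(B)
= (4/9) / (5/9)
= 4/5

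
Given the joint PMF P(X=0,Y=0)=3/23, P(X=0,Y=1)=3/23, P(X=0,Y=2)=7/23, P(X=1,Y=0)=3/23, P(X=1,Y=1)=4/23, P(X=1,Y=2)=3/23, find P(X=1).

P(X=1) = P(X=1,Y=0) + P(X=1,Y=1) + P(X=1,Y=2)
= 3/23 + 4/23 + 3/23
= 10/23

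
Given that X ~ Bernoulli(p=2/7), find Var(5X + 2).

For X ~ Bernoulli(p=2/7):
Var(X) = \frac{10}{49}
Var(5X + 2) = (5)² × Var(X) = 25 × \frac{10}{49} = \frac{250}{49}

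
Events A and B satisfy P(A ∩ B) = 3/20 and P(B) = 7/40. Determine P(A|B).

P(A|B) = P(A ∩ B) / P(B)
= (3/20) / (7/40)
= 6/7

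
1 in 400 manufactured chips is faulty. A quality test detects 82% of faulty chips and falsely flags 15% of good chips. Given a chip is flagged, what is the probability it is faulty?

Let D = the rare event, + = positive/flagged.
P(D) = 1/400
P(+|D) = 82/100 = 41/50
P(+|D') = 15/100 = 3/20
P(+) = P(+|D)P(D) + P(+|D')P(D')
     = \frac{41}{50} × \frac{1}{400} + \frac{3}{20} × \frac{399}{400}
     = \frac{6067}{40000}
P(D|+) = P(+|D)P(D)/P(+) = \frac{82}{6067}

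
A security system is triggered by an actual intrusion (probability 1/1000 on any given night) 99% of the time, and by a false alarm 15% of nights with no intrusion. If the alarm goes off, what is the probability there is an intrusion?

Let D = the rare event, + = positive/flagged.
P(D) = 1/1000
P(+|D) = 99/100
P(+|D') = 15/100 = 3/20
P(+) = P(+|D)P(D) + P(+|D')P(D')
     = \frac{99}{100} × \frac{1}{1000} + \frac{3}{20} × \frac{999}{1000}
     = \frac{3771}{25000}
P(D|+) = P(+|D)P(D)/P(+) = \frac{11}{1676}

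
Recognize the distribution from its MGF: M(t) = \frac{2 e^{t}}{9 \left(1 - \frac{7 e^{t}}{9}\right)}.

The MGF M(t) = \frac{2 e^{t}}{9 \left(1 - \frac{7 e^{t}}{9}\right)} is the standard form for the Geometric distribution.
Comparing with the known MGF formula identifies: Geometric(p=2/9), X = trial number of first success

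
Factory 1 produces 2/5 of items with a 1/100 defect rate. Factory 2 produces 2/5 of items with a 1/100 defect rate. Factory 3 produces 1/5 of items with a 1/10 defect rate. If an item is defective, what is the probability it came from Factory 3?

Using Bayes' theorem:
P(F1) = 2/5, P(D|F1) = 1/100
P(F2) = 2/5, P(D|F2) = 1/100
P(F3) = 1/5, P(D|F3) = 1/10
P(D) = P(D|F1)P(F1) + P(D|F2)P(F2) + P(D|F3)P(F3)
     = \frac{7}{250}
P(F3|D) = P(D|F3)P(F3) / P(D)
= \frac{5}{7}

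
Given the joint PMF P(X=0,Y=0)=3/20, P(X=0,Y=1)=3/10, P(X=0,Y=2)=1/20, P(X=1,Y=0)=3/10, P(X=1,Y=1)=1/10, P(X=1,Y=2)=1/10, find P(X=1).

P(X=1) = P(X=1,Y=0) + P(X=1,Y=1) + P(X=1,Y=2)
= 3/10 + 1/10 + 1/10
= 1/2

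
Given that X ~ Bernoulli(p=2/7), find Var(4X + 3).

For X ~ Bernoulli(p=2/7):
Var(X) = \frac{10}{49}
Var(4X + 3) = (4)² × Var(X) = 16 × \frac{10}{49} = \frac{160}{49}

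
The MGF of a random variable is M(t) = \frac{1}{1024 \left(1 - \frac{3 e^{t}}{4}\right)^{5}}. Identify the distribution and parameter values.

The MGF M(t) = \frac{1}{1024 \left(1 - \frac{3 e^{t}}{4}\right)^{5}} is the standard form for the NegativeBinomial distribution.
Comparing with the known MGF formula identifies: NegBin(r=5, p=1/4), X = failures before r-th success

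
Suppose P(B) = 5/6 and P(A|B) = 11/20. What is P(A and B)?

By definition, P(A|B) = P(A ∩ B) / P(B)
So P(A ∩ B) = P(A|B) × P(B)
= 11/20 × 5/6
= 11/24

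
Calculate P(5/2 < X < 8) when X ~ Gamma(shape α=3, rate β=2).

P(5/2 < X < 8) = ∫_{5/2}^{8} f(x) dx
where f(x) = 4 x^{2} e^{- 2 x}
= \frac{-290 + 37 e^{11}}{2 e^{16}}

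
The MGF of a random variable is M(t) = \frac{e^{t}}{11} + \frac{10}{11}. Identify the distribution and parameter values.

The MGF M(t) = \frac{e^{t}}{11} + \frac{10}{11} is the standard form for the Bernoulli distribution.
Comparing with the known MGF formula identifies: Bernoulli(p=1/11)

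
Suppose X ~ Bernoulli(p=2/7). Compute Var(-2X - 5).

For X ~ Bernoulli(p=2/7):
Var(X) = \frac{10}{49}
Var(-2X - 5) = (-2)² × Var(X) = 4 × \frac{10}{49} = \frac{40}{49}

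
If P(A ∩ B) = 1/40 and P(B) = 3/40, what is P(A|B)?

P(A|B) = P(A ∩ B) / P(B)
= (1/40) / (3/40)
= 1/3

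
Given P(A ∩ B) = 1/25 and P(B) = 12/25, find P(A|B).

P(A|B) = P(A ∩ B) / P(B)
= (1/25) / (12/25)
= 1/12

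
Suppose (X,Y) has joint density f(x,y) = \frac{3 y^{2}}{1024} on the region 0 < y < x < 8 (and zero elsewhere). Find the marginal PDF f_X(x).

f_X(x) = ∫_0^x \frac{3 y^{2}}{1024} dy = \frac{x^{3}}{1024}
for 0 < x < 8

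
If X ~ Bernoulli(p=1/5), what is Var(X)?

For X ~ Bernoulli(p=1/5):
Var(X) = \frac{4}{25}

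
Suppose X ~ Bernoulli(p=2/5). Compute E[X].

For X ~ Bernoulli(p=2/5), the expected value is:
E[X] = \frac{2}{5}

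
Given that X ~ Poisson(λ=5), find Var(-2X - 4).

For X ~ Poisson(λ=5):
Var(X) = 5
Var(-2X - 4) = (-2)² × Var(X) = 4 × 5 = 20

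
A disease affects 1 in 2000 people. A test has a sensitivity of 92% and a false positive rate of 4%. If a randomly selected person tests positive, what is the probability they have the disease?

Let D = the rare event, + = positive/flagged.
P(D) = 1/2000
P(+|D) = 92/100 = 23/25
P(+|D') = 4/100 = 1/25
P(+) = P(+|D)P(D) + P(+|D')P(D')
     = \frac{23}{25} × \frac{1}{2000} + \frac{1}{25} × \frac{1999}{2000}
     = \frac{1011}{25000}
P(D|+) = P(+|D)P(D)/P(+) = \frac{23}{2022}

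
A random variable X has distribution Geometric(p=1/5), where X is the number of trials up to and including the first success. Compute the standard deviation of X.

For X ~ Geometric(p=1/5), where X is the number of trials up to and including the first success:
Var(X) = 20
SD(X) = √(Var(X)) = √(20) = 2 \sqrt{5}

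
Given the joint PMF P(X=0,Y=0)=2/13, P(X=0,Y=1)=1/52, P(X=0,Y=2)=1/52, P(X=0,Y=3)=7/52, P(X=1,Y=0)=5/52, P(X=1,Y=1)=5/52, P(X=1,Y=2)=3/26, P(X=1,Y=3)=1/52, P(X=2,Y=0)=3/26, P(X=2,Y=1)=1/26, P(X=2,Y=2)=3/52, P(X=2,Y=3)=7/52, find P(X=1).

P(X=1) = P(X=1,Y=0) + P(X=1,Y=1) + P(X=1,Y=2) + P(X=1,Y=3)
= 5/52 + 5/52 + 3/26 + 1/52
= 17/52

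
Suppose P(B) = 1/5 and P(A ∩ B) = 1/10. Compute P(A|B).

P(A|B) = P(A ∩ B) / P(B)
= (1/10) / (1/5)
= 1/2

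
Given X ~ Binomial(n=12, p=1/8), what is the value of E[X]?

For X ~ Binomial(n=12, p=1/8), the expected value is:
E[X] = \frac{3}{2}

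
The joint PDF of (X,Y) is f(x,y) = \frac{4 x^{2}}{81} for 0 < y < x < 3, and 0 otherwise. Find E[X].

f_X(x) = ∫_0^x \frac{4 x^{2}}{81} dy = \frac{4 x^{3}}{81}
E[X] = ∫_0^3 x × (\frac{4 x^{3}}{81}) dx = \frac{12}{5}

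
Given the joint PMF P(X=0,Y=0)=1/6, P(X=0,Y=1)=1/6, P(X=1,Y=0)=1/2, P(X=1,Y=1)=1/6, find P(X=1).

P(X=1) = P(X=1,Y=0) + P(X=1,Y=1)
= 1/2 + 1/6
= 2/3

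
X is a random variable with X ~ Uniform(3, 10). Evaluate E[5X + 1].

For X ~ Uniform(3, 10):
E[X] = \frac{13}{2}
E[5X + 1] = 5 × E[X] + 1 = \frac{67}{2}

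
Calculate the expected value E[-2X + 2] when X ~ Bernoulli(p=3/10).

For X ~ Bernoulli(p=3/10):
E[X] = \frac{3}{10}
E[-2X + 2] = -2 × E[X] + 2 = \frac{7}{5}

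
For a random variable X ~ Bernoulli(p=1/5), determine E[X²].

Using the identity E[X²] = Var(X) + (E[X])²:
E[X] = \frac{1}{5}
Var(X) = \frac{4}{25}
E[X²] = \frac{4}{25} + (\frac{1}{5})²
= \frac{1}{5}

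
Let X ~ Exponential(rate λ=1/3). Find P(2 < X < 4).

P(2 < X < 4) = ∫_{2}^{4} f(x) dx
where f(x) = \frac{e^{- \frac{x}{3}}}{3}
= - \frac{1 - e^{\frac{2}{3}}}{e^{\frac{4}{3}}}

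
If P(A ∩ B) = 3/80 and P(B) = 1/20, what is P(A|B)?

P(A|B) = P(A ∩ B) / P(B)
= (3/80) / (1/20)
= 3/4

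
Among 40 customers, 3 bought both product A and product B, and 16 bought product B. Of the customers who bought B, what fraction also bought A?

P(A ∩ B) = 3/40
P(B) = 16/40 = 2/5
P(A|B) = P(A ∩ B) / P(B) = (3/40) / (2/5) = 3/16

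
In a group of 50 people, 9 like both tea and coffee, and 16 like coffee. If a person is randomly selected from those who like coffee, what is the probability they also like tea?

P(A ∩ B) = 9/50
P(B) = 16/50 = 8/25
P(A|B) = P(A ∩ B) / P(B) = (9/50) / (8/25) = 9/16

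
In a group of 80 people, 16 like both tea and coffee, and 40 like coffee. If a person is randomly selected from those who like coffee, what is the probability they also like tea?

P(A ∩ B) = 16/80 = 1/5
P(B) = 40/80 = 1/2
P(A|B) = P(A ∩ B) / P(B) = (1/5) / (1/2) = 2/5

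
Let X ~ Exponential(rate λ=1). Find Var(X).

For X ~ Exponential(rate λ=1):
Var(X) = 1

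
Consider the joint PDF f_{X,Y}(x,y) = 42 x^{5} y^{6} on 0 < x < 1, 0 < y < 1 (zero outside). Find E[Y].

E[Y] = ∫_0^1 ∫_0^1 y × f(x,y) dx dy
= \frac{7}{8}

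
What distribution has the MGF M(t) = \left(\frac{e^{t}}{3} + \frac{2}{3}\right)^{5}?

The MGF M(t) = \left(\frac{e^{t}}{3} + \frac{2}{3}\right)^{5} is the standard form for the Binomial distribution.
Comparing with the known MGF formula identifies: Binomial(n=5, p=1/3)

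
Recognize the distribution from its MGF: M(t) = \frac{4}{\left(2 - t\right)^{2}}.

The MGF M(t) = \frac{4}{\left(2 - t\right)^{2}} is the standard form for the Gamma distribution.
Comparing with the known MGF formula identifies: Gamma(shape α=2, rate β=2)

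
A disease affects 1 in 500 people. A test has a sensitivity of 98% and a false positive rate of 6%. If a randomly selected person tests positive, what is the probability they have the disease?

Let D = the rare event, + = positive/flagged.
P(D) = 1/500
P(+|D) = 98/100 = 49/50
P(+|D') = 6/100 = 3/50
P(+) = P(+|D)P(D) + P(+|D')P(D')
     = \frac{49}{50} × \frac{1}{500} + \frac{3}{50} × \frac{499}{500}
     = \frac{773}{12500}
P(D|+) = P(+|D)P(D)/P(+) = \frac{49}{1546}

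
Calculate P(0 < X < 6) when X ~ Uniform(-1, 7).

P(0 < X < 6) = ∫_{0}^{6} f(x) dx
where f(x) = \frac{1}{8}
= \frac{3}{4}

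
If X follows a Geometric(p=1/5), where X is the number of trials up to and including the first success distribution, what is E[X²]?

Using the identity E[X²] = Var(X) + (E[X])²:
E[X] = 5
Var(X) = 20
E[X²] = 20 + (5)²
= 45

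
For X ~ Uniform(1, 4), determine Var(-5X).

For X ~ Uniform(1, 4):
Var(X) = \frac{3}{4}
Var(-5X) = (-5)² × Var(X) = 25 × \frac{3}{4} = \frac{75}{4}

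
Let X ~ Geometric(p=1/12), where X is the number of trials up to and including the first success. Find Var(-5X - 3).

For X ~ Geometric(p=1/12), where X is the number of trials up to and including the first success:
Var(X) = 132
Var(-5X - 3) = (-5)² × Var(X) = 25 × 132 = 3300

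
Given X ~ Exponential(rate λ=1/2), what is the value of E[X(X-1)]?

E[X(X-1)] = E[X² - X] = E[X²] - E[X]
E[X] = 2
E[X²] = Var(X) + (E[X])² = 4 + (2)² = 8
E[X(X-1)] = 8 - 2 = 6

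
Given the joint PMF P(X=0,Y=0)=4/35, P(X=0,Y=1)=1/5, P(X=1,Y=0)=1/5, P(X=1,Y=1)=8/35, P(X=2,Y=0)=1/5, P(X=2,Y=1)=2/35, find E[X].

First find marginal of X:
P(X=0) = 11/35
P(X=1) = 3/7
P(X=2) = 9/35
E[X] = 0 × 11/35 + 1 × 3/7 + 2 × 9/35 = 33/35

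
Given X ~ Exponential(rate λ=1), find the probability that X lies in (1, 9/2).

P(1 < X < 9/2) = ∫_{1}^{9/2} f(x) dx
where f(x) = e^{- x}
= - \frac{1}{e^{\frac{9}{2}}} + e^{-1}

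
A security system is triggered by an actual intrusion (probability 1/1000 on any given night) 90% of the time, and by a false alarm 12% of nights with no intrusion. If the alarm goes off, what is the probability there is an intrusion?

Let D = the rare event, + = positive/flagged.
P(D) = 1/1000
P(+|D) = 90/100 = 9/10
P(+|D') = 12/100 = 3/25
P(+) = P(+|D)P(D) + P(+|D')P(D')
     = \frac{9}{10} × \frac{1}{1000} + \frac{3}{25} × \frac{999}{1000}
     = \frac{6039}{50000}
P(D|+) = P(+|D)P(D)/P(+) = \frac{5}{671}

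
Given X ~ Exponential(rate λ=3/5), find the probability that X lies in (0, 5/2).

P(0 < X < 5/2) = ∫_{0}^{5/2} f(x) dx
where f(x) = \frac{3 e^{- \frac{3 x}{5}}}{5}
= 1 - e^{- \frac{3}{2}}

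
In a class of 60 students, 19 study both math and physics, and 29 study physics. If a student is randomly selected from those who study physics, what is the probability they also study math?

P(A ∩ B) = 19/60
P(B) = 29/60
P(A|B) = P(A ∩ B) / P(B) = (19/60) / (29/60) = 19/29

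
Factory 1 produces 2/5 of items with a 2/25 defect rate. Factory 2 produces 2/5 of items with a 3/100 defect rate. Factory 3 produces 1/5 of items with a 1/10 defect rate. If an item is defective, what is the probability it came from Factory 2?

Using Bayes' theorem:
P(F1) = 2/5, P(D|F1) = 2/25
P(F2) = 2/5, P(D|F2) = 3/100
P(F3) = 1/5, P(D|F3) = 1/10
P(D) = P(D|F1)P(F1) + P(D|F2)P(F2) + P(D|F3)P(F3)
     = \frac{8}{125}
P(F2|D) = P(D|F2)P(F2) / P(D)
= \frac{3}{16}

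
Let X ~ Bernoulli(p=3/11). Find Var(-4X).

For X ~ Bernoulli(p=3/11):
Var(X) = \frac{24}{121}
Var(-4X) = (-4)² × Var(X) = 16 × \frac{24}{121} = \frac{384}{121}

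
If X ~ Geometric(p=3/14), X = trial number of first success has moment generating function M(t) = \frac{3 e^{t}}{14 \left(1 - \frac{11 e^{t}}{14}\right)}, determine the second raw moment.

To find E[X^2], compute M^(2)(0):
M^(1)(t) = \frac{3 e^{t}}{14 \left(1 - \frac{11 e^{t}}{14}\right)} + \frac{33 e^{2 t}}{196 \left(1 - \frac{11 e^{t}}{14}\right)^{2}}
M^(2)(t) = \frac{3 e^{t}}{14 \left(1 - \frac{11 e^{t}}{14}\right)} + \frac{99 e^{2 t}}{196 \left(1 - \frac{11 e^{t}}{14}\right)^{2}} + \frac{363 e^{3 t}}{1372 \left(1 - \frac{11 e^{t}}{14}\right)^{3}}
M^(2)(0) = \frac{350}{9}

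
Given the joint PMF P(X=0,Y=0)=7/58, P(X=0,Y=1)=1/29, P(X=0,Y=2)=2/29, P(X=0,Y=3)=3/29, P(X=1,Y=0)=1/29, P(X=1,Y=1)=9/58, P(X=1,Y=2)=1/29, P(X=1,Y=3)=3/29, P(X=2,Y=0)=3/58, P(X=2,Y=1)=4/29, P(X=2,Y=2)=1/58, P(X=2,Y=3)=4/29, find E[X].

First find marginal of X:
P(X=0) = 19/58
P(X=1) = 19/58
P(X=2) = 10/29
E[X] = 0 × 19/58 + 1 × 19/58 + 2 × 10/29 = 59/58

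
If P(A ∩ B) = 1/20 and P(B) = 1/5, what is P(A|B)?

P(A|B) = P(A ∩ B) / P(B)
= (1/20) / (1/5)
= 1/4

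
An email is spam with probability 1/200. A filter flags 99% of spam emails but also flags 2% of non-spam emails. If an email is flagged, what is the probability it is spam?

Let D = the rare event, + = positive/flagged.
P(D) = 1/200
P(+|D) = 99/100
P(+|D') = 2/100 = 1/50
P(+) = P(+|D)P(D) + P(+|D')P(D')
     = \frac{99}{100} × \frac{1}{200} + \frac{1}{50} × \frac{199}{200}
     = \frac{497}{20000}
P(D|+) = P(+|D)P(D)/P(+) = \frac{99}{497}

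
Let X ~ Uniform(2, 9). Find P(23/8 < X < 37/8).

P(23/8 < X < 37/8) = ∫_{23/8}^{37/8} f(x) dx
where f(x) = \frac{1}{7}
= \frac{1}{4}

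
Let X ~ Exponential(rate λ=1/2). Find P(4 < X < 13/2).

P(4 < X < 13/2) = ∫_{4}^{13/2} f(x) dx
where f(x) = \frac{e^{- \frac{x}{2}}}{2}
= - \frac{1}{e^{\frac{13}{4}}} + e^{-2}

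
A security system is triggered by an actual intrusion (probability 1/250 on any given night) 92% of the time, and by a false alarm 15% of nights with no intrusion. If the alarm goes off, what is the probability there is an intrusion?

Let D = the rare event, + = positive/flagged.
P(D) = 1/250
P(+|D) = 92/100 = 23/25
P(+|D') = 15/100 = 3/20
P(+) = P(+|D)P(D) + P(+|D')P(D')
     = \frac{23}{25} × \frac{1}{250} + \frac{3}{20} × \frac{249}{250}
     = \frac{3827}{25000}
P(D|+) = P(+|D)P(D)/P(+) = \frac{92}{3827}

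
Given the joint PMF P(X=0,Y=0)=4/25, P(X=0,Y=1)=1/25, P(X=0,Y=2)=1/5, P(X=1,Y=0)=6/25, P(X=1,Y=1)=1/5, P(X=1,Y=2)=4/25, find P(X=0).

P(X=0) = P(X=0,Y=0) + P(X=0,Y=1) + P(X=0,Y=2)
= 4/25 + 1/25 + 1/5
= 2/5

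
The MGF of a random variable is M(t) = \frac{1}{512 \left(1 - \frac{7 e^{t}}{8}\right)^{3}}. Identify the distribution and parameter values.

The MGF M(t) = \frac{1}{512 \left(1 - \frac{7 e^{t}}{8}\right)^{3}} is the standard form for the NegativeBinomial distribution.
Comparing with the known MGF formula identifies: NegBin(r=3, p=1/8), X = failures before r-th success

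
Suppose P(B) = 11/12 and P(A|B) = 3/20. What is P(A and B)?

By definition, P(A|B) = P(A ∩ B) / P(B)
So P(A ∩ B) = P(A|B) × P(B)
= 3/20 × 11/12
= 11/80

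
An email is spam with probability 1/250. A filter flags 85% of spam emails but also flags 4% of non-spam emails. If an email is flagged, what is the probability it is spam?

Let D = the rare event, + = positive/flagged.
P(D) = 1/250
P(+|D) = 85/100 = 17/20
P(+|D') = 4/100 = 1/25
P(+) = P(+|D)P(D) + P(+|D')P(D')
     = \frac{17}{20} × \frac{1}{250} + \frac{1}{25} × \frac{249}{250}
     = \frac{1081}{25000}
P(D|+) = P(+|D)P(D)/P(+) = \frac{85}{1081}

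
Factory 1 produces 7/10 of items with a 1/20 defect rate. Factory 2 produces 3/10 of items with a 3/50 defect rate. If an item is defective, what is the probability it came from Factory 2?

Using Bayes' theorem:
P(F1) = 7/10, P(D|F1) = 1/20
P(F2) = 3/10, P(D|F2) = 3/50
P(D) = P(D|F1)P(F1) + P(D|F2)P(F2)
     = \frac{53}{1000}
P(F2|D) = P(D|F2)P(F2) / P(D)
= \frac{18}{53}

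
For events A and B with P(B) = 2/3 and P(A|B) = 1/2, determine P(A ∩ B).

By definition, P(A|B) = P(A ∩ B) / P(B)
So P(A ∩ B) = P(A|B) × P(B)
= 1/2 × 2/3
= 1/3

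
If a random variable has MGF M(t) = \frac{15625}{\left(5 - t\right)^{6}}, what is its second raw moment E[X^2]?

To find E[X^2], compute M^(2)(0):
M^(1)(t) = \frac{93750}{\left(5 - t\right)^{7}}
M^(2)(t) = \frac{656250}{\left(5 - t\right)^{8}}
M^(2)(0) = \frac{42}{25}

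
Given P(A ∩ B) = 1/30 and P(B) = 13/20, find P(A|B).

P(A|B) = P(A ∩ B) / P(B)
= (1/30) / (13/20)
= 2/39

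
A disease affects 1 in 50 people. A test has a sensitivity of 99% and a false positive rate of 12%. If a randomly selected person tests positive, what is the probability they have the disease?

Let D = the rare event, + = positive/flagged.
P(D) = 1/50
P(+|D) = 99/100
P(+|D') = 12/100 = 3/25
P(+) = P(+|D)P(D) + P(+|D')P(D')
     = \frac{99}{100} × \frac{1}{50} + \frac{3}{25} × \frac{49}{50}
     = \frac{687}{5000}
P(D|+) = P(+|D)P(D)/P(+) = \frac{33}{229}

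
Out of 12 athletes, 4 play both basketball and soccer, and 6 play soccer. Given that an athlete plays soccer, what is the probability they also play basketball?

P(A ∩ B) = 4/12 = 1/3
P(B) = 6/12 = 1/2
P(A|B) = P(A ∩ B) / P(B) = (1/3) / (1/2) = 2/3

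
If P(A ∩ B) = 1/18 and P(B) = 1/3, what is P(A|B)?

P(A|B) = P(A ∩ B) / P(B)
= (1/18) / (1/3)
= 1/6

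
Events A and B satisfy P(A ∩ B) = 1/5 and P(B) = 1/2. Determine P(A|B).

P(A|B) = P(A ∩ B) / P(B)
= (1/5) / (1/2)
= 2/5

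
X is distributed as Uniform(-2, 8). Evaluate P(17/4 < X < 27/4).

P(17/4 < X < 27/4) = ∫_{17/4}^{27/4} f(x) dx
where f(x) = \frac{1}{10}
= \frac{1}{4}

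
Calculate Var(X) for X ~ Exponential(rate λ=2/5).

For X ~ Exponential(rate λ=2/5):
Var(X) = \frac{25}{4}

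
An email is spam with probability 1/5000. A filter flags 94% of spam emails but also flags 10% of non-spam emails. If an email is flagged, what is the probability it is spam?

Let D = the rare event, + = positive/flagged.
P(D) = 1/5000
P(+|D) = 94/100 = 47/50
P(+|D') = 10/100 = 1/10
P(+) = P(+|D)P(D) + P(+|D')P(D')
     = \frac{47}{50} × \frac{1}{5000} + \frac{1}{10} × \frac{4999}{5000}
     = \frac{12521}{125000}
P(D|+) = P(+|D)P(D)/P(+) = \frac{47}{25042}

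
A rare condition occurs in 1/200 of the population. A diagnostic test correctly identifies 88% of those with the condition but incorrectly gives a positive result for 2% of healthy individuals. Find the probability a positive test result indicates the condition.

Let D = the rare event, + = positive/flagged.
P(D) = 1/200
P(+|D) = 88/100 = 22/25
P(+|D') = 2/100 = 1/50
P(+) = P(+|D)P(D) + P(+|D')P(D')
     = \frac{22}{25} × \frac{1}{200} + \frac{1}{50} × \frac{199}{200}
     = \frac{243}{10000}
P(D|+) = P(+|D)P(D)/P(+) = \frac{44}{243}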